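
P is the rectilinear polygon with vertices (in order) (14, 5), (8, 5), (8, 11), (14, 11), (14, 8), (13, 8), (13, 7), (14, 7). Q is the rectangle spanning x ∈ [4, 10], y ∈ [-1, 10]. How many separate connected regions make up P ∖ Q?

1

P ∖ Q is a single connected region.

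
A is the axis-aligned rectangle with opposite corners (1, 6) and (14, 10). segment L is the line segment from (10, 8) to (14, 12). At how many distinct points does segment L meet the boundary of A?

The segment meets the boundary at (12,10).

1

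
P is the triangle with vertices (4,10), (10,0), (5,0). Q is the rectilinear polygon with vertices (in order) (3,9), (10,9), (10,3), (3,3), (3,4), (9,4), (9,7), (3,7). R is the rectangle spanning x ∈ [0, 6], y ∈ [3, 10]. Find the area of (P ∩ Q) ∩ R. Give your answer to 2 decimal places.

|P ∩ Q| = 5.25.
|(P ∩ Q) ∩ R| = 3.35.

3.35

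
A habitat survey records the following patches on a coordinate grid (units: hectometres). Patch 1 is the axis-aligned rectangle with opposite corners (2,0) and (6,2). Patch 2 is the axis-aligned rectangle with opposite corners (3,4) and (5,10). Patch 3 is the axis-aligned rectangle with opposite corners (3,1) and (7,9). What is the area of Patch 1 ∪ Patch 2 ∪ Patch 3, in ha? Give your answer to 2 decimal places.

By inclusion–exclusion:
Individual areas: |Patch 1| = 8, |Patch 2| = 12, |Patch 3| = 32.
|Patch 1∩Patch 2| = 0 (no overlap).
|Patch 1∩Patch 3|: x∈[3,6], y∈[1,2] → 3·1 = 3.
|Patch 2∩Patch 3|: x∈[3,5], y∈[4,9] → 2·5 = 10.
|Patch 1∩Patch 2∩Patch 3| = 0.
|Patch 1 ∪ Patch 2 ∪ Patch 3| = 52 − 13 + 0 = 39.00.

39.00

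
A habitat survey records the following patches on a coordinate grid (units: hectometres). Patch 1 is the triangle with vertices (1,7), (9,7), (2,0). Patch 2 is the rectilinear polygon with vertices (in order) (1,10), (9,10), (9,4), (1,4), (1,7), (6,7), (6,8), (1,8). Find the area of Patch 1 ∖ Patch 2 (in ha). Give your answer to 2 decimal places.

|Patch 1| = 28, |Patch 1∩Patch 2| = 18.8571.
|Patch 1 ∖ Patch 2| = |Patch 1| − |Patch 1∩Patch 2| = 28 − 18.8571 = 9.14.

9.14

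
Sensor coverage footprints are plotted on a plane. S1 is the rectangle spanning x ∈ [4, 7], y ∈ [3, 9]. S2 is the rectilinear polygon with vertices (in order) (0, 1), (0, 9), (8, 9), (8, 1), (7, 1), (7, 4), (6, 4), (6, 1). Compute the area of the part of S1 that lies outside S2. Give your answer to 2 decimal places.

1.00

|S1| = 18, |S1∩S2| = 17.
|S1 ∖ S2| = |S1| − |S1∩S2| = 18 − 17 = 1.00.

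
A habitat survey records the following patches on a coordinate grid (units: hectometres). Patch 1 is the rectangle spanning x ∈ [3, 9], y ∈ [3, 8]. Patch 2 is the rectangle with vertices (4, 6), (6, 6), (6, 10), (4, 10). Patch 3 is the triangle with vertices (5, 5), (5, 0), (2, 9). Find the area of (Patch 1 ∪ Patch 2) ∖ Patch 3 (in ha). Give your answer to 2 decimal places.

|Patch 1 ∪ Patch 2| = 34.
|(Patch 1 ∪ Patch 2) ∩ Patch 3| = 5.1667.
|(Patch 1 ∪ Patch 2) ∖ Patch 3| = 34 − 5.1667 = 28.83.

28.83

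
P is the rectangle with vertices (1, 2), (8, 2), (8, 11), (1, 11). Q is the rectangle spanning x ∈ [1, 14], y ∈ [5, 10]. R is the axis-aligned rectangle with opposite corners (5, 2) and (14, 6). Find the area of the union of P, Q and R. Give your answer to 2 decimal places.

By inclusion–exclusion:
Individual areas: |P| = 63, |Q| = 65, |R| = 36.
|P∩Q|: x∈[1,8], y∈[5,10] → 7·5 = 35.
|P∩R|: x∈[5,8], y∈[2,6] → 3·4 = 12.
|Q∩R|: x∈[5,14], y∈[5,6] → 9·1 = 9.
|P∩Q∩R| = 3.
|P ∪ Q ∪ R| = 164 − 56 + 3 = 111.00.

111.00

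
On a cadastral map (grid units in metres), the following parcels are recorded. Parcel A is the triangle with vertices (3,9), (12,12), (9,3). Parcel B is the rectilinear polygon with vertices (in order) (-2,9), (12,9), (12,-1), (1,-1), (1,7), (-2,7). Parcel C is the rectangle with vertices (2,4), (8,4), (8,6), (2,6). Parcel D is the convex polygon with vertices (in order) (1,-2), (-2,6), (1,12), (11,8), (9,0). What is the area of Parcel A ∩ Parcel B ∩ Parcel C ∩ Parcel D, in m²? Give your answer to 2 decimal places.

2.00

The intersection is the polygon with vertices (8,6), (8,4), (6,6).
By the shoelace formula its area is 2.00.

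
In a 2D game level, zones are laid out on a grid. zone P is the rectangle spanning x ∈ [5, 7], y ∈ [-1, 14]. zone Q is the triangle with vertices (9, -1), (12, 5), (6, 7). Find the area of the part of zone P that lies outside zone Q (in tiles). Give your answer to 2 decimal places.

|zone P| = 30, |zone P∩zone Q| = 1.1667.
|zone P ∖ zone Q| = |zone P| − |zone P∩zone Q| = 30 − 1.1667 = 28.83.

28.83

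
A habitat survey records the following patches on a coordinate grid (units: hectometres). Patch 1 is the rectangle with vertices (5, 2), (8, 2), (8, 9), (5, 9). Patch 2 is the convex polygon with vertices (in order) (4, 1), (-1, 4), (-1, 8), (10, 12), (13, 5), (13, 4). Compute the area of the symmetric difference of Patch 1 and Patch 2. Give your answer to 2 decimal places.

79.83

|Patch 1| = 21, |Patch 2| = 100.5, |Patch 1∩Patch 2| = 20.8333.
|Patch 1 △ Patch 2| = |Patch 1| + |Patch 2| − 2·|Patch 1∩Patch 2| = 21 + 100.5 − 41.6667 = 79.83.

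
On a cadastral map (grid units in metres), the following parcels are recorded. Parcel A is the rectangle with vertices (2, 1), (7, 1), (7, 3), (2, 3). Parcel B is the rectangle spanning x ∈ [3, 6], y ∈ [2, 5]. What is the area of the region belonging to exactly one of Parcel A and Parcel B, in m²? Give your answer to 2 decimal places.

|Parcel A∩Parcel B|: x∈[3,6], y∈[2,3] → 3·1 = 3.
|Parcel A △ Parcel B| = |Parcel A| + |Parcel B| − 2·|Parcel A∩Parcel B| = 10 + 9 − 6 = 13.00.

13.00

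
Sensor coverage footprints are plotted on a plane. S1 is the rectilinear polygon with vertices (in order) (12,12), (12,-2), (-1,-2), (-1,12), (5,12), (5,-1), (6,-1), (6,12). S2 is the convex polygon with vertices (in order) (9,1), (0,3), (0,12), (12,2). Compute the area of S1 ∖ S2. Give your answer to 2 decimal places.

|S1| = 169, |S1∩S2| = 55.8611.
|S1 ∖ S2| = |S1| − |S1∩S2| = 169 − 55.8611 = 113.14.

113.14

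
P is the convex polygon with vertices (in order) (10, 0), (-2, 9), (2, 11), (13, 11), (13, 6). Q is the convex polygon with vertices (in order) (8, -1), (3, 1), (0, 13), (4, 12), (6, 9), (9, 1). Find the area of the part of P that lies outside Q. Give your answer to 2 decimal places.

|P| = 98, |P∩Q| = 37.8765.
|P ∖ Q| = |P| − |P∩Q| = 98 − 37.8765 = 60.12.

60.12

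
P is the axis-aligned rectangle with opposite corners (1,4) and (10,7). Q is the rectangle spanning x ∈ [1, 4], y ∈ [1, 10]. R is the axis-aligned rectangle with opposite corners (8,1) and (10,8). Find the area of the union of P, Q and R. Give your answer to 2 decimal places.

By inclusion–exclusion:
Individual areas: |P| = 27, |Q| = 27, |R| = 14.
|P∩Q|: x∈[1,4], y∈[4,7] → 3·3 = 9.
|P∩R|: x∈[8,10], y∈[4,7] → 2·3 = 6.
|Q∩R| = 0 (no overlap).
|P∩Q∩R| = 0.
|P ∪ Q ∪ R| = 68 − 15 + 0 = 53.00.

53.00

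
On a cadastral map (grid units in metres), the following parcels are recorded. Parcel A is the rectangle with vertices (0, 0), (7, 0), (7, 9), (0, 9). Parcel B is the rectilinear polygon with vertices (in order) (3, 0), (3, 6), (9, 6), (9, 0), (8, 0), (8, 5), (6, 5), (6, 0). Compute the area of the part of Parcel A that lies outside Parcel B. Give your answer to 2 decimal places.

44.00

|Parcel A| = 63, |Parcel A∩Parcel B| = 19.
|Parcel A ∖ Parcel B| = |Parcel A| − |Parcel A∩Parcel B| = 63 − 19 = 44.00.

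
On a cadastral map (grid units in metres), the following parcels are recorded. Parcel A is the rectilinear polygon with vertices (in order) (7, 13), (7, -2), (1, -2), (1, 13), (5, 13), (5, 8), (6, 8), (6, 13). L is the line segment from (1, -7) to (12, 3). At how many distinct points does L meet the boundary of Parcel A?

The segment meets the boundary at (7,-1.545), (6.5,-2).

2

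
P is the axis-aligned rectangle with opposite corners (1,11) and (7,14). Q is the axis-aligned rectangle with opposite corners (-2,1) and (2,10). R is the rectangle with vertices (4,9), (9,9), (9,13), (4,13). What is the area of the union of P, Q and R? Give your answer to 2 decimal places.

By inclusion–exclusion:
Individual areas: |P| = 18, |Q| = 36, |R| = 20.
|P∩Q| = 0 (no overlap).
|P∩R|: x∈[4,7], y∈[11,13] → 3·2 = 6.
|Q∩R| = 0 (no overlap).
|P∩Q∩R| = 0.
|P ∪ Q ∪ R| = 74 − 6 + 0 = 68.00.

68.00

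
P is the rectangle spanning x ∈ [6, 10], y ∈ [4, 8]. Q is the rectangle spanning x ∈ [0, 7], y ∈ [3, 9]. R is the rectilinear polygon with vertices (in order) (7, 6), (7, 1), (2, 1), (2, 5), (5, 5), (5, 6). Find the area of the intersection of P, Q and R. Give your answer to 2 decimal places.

2.00

The intersection is the polygon with vertices (6,6), (7,6), (7,4), (6,4).
By the shoelace formula its area is 2.00.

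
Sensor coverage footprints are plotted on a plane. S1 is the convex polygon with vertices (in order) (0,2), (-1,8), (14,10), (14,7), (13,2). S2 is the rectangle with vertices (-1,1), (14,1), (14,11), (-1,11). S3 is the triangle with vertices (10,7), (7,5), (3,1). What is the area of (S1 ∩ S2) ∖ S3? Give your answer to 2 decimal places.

97.58

|S1 ∩ S2| = 99.5.
|(S1 ∩ S2) ∩ S3| = 1.9167.
|(S1 ∩ S2) ∖ S3| = 99.5 − 1.9167 = 97.58.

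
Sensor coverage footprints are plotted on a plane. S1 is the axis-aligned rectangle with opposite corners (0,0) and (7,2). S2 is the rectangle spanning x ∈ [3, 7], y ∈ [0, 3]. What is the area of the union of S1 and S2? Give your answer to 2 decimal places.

18.00

By inclusion–exclusion:
Individual areas: |S1| = 14, |S2| = 12.
|S1∩S2|: x∈[3,7], y∈[0,2] → 4·2 = 8.
|S1 ∪ S2| = 26 − 8 = 18.00.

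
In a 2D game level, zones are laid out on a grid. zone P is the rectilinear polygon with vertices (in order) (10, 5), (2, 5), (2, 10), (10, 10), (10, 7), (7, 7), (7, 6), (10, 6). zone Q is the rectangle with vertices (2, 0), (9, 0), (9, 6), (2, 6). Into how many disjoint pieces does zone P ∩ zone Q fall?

zone P ∩ zone Q is a single connected region.

1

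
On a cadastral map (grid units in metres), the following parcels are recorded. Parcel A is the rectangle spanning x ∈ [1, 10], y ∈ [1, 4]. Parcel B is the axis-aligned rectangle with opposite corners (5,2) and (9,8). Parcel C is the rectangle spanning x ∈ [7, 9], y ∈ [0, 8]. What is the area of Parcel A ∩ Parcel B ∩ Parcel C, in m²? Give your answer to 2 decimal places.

The intersection is the polygon with vertices (9,2), (7,2), (7,4), (9,4).
By the shoelace formula its area is 4.00.

4.00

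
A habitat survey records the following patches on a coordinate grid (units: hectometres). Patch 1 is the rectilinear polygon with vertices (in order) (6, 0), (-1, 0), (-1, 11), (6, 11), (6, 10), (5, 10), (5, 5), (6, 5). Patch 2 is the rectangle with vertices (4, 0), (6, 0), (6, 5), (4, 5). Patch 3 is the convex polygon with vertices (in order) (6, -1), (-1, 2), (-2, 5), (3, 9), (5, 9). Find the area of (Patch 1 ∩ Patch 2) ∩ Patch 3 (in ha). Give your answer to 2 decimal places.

The region (Patch 1 ∩ Patch 2) ∩ Patch 3 is the polygon with vertices (4,5), (5,5), (5.4,5), (5.9,0), (4,0).
By the shoelace formula its area is 8.25.

8.25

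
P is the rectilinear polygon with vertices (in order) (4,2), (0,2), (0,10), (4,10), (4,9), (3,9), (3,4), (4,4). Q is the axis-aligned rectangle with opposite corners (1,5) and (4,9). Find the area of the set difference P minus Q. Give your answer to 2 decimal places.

19.00

|P| = 27, |P∩Q| = 8.
|P ∖ Q| = |P| − |P∩Q| = 27 − 8 = 19.00.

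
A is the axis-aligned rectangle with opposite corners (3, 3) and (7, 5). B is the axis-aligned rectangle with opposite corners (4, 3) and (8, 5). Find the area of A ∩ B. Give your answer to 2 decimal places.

6.00

|A∩B|: x∈[4,7], y∈[3,5] → 3·2 = 6.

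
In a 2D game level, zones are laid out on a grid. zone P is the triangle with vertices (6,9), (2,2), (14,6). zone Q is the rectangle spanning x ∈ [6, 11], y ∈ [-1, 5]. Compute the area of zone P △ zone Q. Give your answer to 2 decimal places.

55.67

|zone P| = 34, |zone Q| = 30, |zone P∩zone Q| = 4.1667.
|zone P △ zone Q| = |zone P| + |zone Q| − 2·|zone P∩zone Q| = 34 + 30 − 8.3333 = 55.67.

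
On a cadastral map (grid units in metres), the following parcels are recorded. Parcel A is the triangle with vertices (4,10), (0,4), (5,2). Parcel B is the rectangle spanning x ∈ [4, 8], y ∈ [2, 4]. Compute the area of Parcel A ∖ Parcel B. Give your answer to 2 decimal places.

17.45

|Parcel A| = 19, |Parcel A∩Parcel B| = 1.55.
|Parcel A ∖ Parcel B| = |Parcel A| − |Parcel A∩Parcel B| = 19 − 1.55 = 17.45.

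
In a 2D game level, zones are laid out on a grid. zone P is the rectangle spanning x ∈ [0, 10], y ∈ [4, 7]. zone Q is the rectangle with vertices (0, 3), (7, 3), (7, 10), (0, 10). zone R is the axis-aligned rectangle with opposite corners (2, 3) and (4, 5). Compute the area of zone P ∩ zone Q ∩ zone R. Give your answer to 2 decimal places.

2.00

The intersection is the polygon with vertices (2,4), (2,5), (4,5), (4,4).
By the shoelace formula its area is 2.00.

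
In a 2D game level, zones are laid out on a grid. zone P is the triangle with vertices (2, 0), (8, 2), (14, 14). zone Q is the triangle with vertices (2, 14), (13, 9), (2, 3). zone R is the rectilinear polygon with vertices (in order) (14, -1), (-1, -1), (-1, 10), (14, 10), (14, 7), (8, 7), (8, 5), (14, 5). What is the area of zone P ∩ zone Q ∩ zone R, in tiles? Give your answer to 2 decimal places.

5.54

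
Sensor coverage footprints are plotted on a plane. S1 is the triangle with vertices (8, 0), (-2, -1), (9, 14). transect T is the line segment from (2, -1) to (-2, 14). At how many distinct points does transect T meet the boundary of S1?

The segment meets the boundary at (0.933,3), (1.896,-0.61).

2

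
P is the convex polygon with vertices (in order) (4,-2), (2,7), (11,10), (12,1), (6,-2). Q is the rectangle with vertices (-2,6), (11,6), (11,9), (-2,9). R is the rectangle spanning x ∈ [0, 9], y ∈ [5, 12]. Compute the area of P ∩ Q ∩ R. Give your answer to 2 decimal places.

14.89

The intersection is the polygon with vertices (8,9), (9,9), (9,6), (2.222,6), (2,7).
By the shoelace formula its area is 14.89.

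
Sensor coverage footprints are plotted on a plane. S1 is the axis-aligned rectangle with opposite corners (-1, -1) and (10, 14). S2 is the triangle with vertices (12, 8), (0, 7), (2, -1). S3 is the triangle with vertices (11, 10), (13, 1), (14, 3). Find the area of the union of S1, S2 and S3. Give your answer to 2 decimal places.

By inclusion–exclusion:
Individual areas: |S1| = 165, |S2| = 49, |S3| = 6.5.
|S1∩S2| = 47.3667.
|S1∩S3| = 0.
|S2∩S3| = 0.0973.
|S1∩S2∩S3| = 0.
|S1 ∪ S2 ∪ S3| = 220.5 − 47.464 + 0 = 173.04.

173.04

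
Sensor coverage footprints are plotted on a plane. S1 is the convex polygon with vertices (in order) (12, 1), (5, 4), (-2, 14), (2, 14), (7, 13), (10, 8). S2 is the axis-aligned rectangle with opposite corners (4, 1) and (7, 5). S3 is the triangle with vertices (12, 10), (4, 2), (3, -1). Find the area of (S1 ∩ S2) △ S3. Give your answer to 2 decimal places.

9.13

|S1 ∩ S2| = 3.2071.
|(S1 ∩ S2) ∩ S3| = 1.0386.
|(S1 ∩ S2) △ S3| = 3.2071 + 8 − 2.0771 = 9.13.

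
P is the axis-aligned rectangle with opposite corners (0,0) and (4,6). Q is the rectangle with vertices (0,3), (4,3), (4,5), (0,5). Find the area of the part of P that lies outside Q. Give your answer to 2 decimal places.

16.00

|P∩Q|: x∈[0,4], y∈[3,5] → 4·2 = 8.
|P| = 24.
|P ∖ Q| = |P| − |P∩Q| = 24 − 8 = 16.00.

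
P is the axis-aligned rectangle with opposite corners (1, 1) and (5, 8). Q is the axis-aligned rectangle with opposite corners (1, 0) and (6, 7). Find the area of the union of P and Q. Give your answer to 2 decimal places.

39.00

By inclusion–exclusion:
Individual areas: |P| = 28, |Q| = 35.
|P∩Q|: x∈[1,5], y∈[1,7] → 4·6 = 24.
|P ∪ Q| = 63 − 24 = 39.00.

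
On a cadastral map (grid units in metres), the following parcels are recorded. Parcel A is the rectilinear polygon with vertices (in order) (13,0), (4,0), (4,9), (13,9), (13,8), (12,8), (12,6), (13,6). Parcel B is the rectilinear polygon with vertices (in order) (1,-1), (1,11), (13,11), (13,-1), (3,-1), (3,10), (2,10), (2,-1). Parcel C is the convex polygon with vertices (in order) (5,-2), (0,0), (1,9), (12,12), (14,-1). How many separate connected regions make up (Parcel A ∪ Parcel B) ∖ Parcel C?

(Parcel A ∪ Parcel B) ∖ Parcel C splits into 3 disjoint pieces (area 2.3269, area 6.7424, area 0.4).

3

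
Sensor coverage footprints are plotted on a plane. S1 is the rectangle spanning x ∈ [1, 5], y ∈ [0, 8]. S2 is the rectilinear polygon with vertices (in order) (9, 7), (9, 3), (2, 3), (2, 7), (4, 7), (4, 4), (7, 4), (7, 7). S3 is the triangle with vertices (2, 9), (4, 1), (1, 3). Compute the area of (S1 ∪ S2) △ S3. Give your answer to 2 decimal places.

32.42

|S1 ∪ S2| = 42.
|(S1 ∪ S2) ∩ S3| = 9.7917.
|(S1 ∪ S2) △ S3| = 42 + 10 − 19.5833 = 32.42.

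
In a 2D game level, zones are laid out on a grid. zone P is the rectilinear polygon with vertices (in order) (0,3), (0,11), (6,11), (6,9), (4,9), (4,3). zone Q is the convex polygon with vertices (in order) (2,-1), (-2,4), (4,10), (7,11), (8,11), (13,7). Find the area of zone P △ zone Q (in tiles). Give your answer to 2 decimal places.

81.17

|zone P| = 36, |zone Q| = 90.5, |zone P∩zone Q| = 22.6667.
|zone P △ zone Q| = |zone P| + |zone Q| − 2·|zone P∩zone Q| = 36 + 90.5 − 45.3333 = 81.17.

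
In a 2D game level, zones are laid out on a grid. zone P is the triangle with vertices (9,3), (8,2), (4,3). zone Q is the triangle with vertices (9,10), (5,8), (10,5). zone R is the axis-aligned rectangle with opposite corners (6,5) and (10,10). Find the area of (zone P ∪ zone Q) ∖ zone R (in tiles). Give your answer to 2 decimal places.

3.05

|zone P ∪ zone Q| = 13.5.
|(zone P ∪ zone Q) ∩ zone R| = 10.45.
|(zone P ∪ zone Q) ∖ zone R| = 13.5 − 10.45 = 3.05.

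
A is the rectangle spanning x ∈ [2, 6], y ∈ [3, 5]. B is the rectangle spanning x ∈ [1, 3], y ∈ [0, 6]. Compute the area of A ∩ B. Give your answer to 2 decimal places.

2.00

|A∩B|: x∈[2,3], y∈[3,5] → 1·2 = 2.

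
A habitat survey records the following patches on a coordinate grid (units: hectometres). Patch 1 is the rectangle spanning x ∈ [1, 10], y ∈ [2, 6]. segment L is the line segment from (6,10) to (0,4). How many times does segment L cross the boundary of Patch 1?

The segment meets the boundary at (1,5), (2,6).

2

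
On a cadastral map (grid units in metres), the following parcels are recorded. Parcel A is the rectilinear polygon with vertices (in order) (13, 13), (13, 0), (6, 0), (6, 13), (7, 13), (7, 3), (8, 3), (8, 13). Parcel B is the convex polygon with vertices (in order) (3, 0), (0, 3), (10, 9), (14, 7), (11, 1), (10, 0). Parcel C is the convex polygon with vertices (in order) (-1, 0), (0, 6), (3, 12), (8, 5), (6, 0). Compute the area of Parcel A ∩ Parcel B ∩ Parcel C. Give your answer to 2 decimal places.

5.54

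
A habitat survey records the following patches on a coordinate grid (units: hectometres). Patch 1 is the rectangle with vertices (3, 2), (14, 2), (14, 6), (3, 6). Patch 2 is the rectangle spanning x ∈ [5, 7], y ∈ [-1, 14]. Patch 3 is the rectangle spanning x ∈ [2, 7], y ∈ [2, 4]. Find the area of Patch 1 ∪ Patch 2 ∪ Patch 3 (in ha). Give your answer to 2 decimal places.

By inclusion–exclusion:
Individual areas: |Patch 1| = 44, |Patch 2| = 30, |Patch 3| = 10.
|Patch 1∩Patch 2|: x∈[5,7], y∈[2,6] → 2·4 = 8.
|Patch 1∩Patch 3|: x∈[3,7], y∈[2,4] → 4·2 = 8.
|Patch 2∩Patch 3|: x∈[5,7], y∈[2,4] → 2·2 = 4.
|Patch 1∩Patch 2∩Patch 3| = 4.
|Patch 1 ∪ Patch 2 ∪ Patch 3| = 84 − 20 + 4 = 68.00.

68.00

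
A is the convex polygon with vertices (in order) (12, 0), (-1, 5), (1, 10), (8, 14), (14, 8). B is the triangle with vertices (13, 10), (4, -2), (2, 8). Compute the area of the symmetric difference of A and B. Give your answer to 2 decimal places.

|A| = 124.5, |B| = 57, |A∩B| = 46.4972.
|A △ B| = |A| + |B| − 2·|A∩B| = 124.5 + 57 − 92.9944 = 88.51.

88.51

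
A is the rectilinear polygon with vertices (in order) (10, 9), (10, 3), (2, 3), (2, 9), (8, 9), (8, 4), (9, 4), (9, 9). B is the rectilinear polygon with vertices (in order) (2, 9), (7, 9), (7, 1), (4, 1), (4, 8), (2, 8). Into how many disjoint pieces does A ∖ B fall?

A ∖ B splits into 2 disjoint pieces (area 13, area 10).

2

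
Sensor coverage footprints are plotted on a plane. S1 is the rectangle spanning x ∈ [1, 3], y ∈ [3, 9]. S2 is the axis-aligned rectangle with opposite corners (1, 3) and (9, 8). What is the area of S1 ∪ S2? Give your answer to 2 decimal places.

By inclusion–exclusion:
Individual areas: |S1| = 12, |S2| = 40.
|S1∩S2|: x∈[1,3], y∈[3,8] → 2·5 = 10.
|S1 ∪ S2| = 52 − 10 = 42.00.

42.00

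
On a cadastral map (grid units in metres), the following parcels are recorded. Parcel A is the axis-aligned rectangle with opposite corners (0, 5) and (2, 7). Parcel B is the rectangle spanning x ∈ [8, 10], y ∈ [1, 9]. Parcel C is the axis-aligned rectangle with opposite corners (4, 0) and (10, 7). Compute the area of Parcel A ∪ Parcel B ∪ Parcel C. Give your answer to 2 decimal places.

By inclusion–exclusion:
Individual areas: |Parcel A| = 4, |Parcel B| = 16, |Parcel C| = 42.
|Parcel A∩Parcel B| = 0 (no overlap).
|Parcel A∩Parcel C| = 0 (no overlap).
|Parcel B∩Parcel C|: x∈[8,10], y∈[1,7] → 2·6 = 12.
|Parcel A∩Parcel B∩Parcel C| = 0.
|Parcel A ∪ Parcel B ∪ Parcel C| = 62 − 12 + 0 = 50.00.

50.00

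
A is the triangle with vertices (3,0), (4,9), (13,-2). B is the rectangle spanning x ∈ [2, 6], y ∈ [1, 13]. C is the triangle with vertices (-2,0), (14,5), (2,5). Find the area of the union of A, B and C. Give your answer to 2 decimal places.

By inclusion–exclusion:
Individual areas: |A| = 46, |B| = 48, |C| = 30.
|A∩B| = 17.1111.
|A∩C| = 12.0264.
|B∩C| = 12.5.
|A∩B∩C| = 7.6579.
|A ∪ B ∪ C| = 124 − 41.6376 + 7.6579 = 90.02.

90.02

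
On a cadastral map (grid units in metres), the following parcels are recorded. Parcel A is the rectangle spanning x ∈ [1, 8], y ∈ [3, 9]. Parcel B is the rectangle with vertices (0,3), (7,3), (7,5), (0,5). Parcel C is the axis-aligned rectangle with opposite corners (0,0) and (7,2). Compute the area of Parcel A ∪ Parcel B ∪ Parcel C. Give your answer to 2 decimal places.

By inclusion–exclusion:
Individual areas: |Parcel A| = 42, |Parcel B| = 14, |Parcel C| = 14.
|Parcel A∩Parcel B|: x∈[1,7], y∈[3,5] → 6·2 = 12.
|Parcel A∩Parcel C| = 0 (no overlap).
|Parcel B∩Parcel C| = 0 (no overlap).
|Parcel A∩Parcel B∩Parcel C| = 0.
|Parcel A ∪ Parcel B ∪ Parcel C| = 70 − 12 + 0 = 58.00.

58.00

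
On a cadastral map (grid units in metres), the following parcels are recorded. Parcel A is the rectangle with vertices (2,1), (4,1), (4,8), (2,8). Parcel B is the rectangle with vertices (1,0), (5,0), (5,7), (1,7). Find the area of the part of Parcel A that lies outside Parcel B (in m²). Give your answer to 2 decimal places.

2.00

|Parcel A∩Parcel B|: x∈[2,4], y∈[1,7] → 2·6 = 12.
|Parcel A| = 14.
|Parcel A ∖ Parcel B| = |Parcel A| − |Parcel A∩Parcel B| = 14 − 12 = 2.00.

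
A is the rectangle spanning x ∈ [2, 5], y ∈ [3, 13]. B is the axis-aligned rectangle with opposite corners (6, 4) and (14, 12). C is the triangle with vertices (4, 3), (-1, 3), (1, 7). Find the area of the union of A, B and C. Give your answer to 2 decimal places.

101.33

By inclusion–exclusion:
Individual areas: |A| = 30, |B| = 64, |C| = 10.
|A∩B| = 0 (no overlap).
|A∩C| = 2.6667.
|B∩C| = 0.
|A∩B∩C| = 0.
|A ∪ B ∪ C| = 104 − 2.6667 + 0 = 101.33.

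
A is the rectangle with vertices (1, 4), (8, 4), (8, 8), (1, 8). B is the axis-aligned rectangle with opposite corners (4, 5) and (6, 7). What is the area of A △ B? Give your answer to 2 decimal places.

24.00

|A∩B|: x∈[4,6], y∈[5,7] → 2·2 = 4.
|A △ B| = |A| + |B| − 2·|A∩B| = 28 + 4 − 8 = 24.00.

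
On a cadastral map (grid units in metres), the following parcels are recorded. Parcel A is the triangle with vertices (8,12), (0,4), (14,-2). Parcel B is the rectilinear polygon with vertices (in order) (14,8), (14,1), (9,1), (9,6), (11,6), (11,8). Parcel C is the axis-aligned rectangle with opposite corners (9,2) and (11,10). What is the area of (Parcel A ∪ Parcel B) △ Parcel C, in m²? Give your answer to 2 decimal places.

|Parcel A ∪ Parcel B| = 97.7857.
|(Parcel A ∪ Parcel B) ∩ Parcel C| = 10.881.
|(Parcel A ∪ Parcel B) △ Parcel C| = 97.7857 + 16 − 21.7619 = 92.02.

92.02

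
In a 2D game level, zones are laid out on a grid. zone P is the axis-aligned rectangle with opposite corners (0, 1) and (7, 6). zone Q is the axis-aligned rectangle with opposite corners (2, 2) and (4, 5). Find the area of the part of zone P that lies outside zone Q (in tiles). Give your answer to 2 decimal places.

|zone P∩zone Q|: x∈[2,4], y∈[2,5] → 2·3 = 6.
|zone P| = 35.
|zone P ∖ zone Q| = |zone P| − |zone P∩zone Q| = 35 − 6 = 29.00.

29.00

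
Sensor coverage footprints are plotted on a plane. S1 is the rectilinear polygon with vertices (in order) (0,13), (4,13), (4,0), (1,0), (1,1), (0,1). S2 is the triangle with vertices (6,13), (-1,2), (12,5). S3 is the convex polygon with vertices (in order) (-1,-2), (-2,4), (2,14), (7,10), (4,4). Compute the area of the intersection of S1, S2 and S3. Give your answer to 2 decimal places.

15.72

The intersection is the polygon with vertices (0,2.231), (0,3.571), (4,9.857), (4,4), (3.127,2.952).
By the shoelace formula its area is 15.72.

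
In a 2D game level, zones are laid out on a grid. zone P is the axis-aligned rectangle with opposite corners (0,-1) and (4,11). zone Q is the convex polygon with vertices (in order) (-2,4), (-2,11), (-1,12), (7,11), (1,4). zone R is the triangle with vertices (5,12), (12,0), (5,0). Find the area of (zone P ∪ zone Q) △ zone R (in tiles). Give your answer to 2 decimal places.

110.25

|zone P ∪ zone Q| = 71.75.
|(zone P ∪ zone Q) ∩ zone R| = 1.7514.
|(zone P ∪ zone Q) △ zone R| = 71.75 + 42 − 3.5028 = 110.25.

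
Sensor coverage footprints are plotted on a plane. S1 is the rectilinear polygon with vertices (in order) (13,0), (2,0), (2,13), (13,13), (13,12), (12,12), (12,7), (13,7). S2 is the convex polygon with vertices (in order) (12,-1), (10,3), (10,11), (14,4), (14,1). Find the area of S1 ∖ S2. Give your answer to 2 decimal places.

|S1| = 138, |S1∩S2| = 22.8036.
|S1 ∖ S2| = |S1| − |S1∩S2| = 138 − 22.8036 = 115.20.

115.20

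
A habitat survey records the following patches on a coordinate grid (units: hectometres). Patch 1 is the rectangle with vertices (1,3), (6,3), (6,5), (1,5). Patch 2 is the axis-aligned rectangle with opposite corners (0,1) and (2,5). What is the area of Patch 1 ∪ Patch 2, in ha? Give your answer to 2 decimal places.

16.00

By inclusion–exclusion:
Individual areas: |Patch 1| = 10, |Patch 2| = 8.
|Patch 1∩Patch 2|: x∈[1,2], y∈[3,5] → 1·2 = 2.
|Patch 1 ∪ Patch 2| = 18 − 2 = 16.00.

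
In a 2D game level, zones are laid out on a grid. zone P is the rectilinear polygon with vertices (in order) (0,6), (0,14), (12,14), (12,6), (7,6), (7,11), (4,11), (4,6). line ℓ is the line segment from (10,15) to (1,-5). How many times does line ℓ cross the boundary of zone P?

The segment meets the boundary at (7,8.333), (9.55,14).

2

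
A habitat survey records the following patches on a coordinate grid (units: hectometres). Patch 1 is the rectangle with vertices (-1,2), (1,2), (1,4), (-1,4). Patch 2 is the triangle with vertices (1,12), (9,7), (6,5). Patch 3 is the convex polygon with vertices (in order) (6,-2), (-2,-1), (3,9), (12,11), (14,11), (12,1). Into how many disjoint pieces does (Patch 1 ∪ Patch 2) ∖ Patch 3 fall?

(Patch 1 ∪ Patch 2) ∖ Patch 3 splits into 2 disjoint pieces (area 2, area 3.345).

2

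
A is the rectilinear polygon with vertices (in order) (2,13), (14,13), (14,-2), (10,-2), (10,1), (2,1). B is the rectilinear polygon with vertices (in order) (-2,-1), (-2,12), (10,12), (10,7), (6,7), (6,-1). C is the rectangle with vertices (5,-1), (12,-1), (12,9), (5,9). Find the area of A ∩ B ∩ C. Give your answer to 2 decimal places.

The intersection is the polygon with vertices (10,7), (6,7), (6,1), (5,1), (5,9), (10,9).
By the shoelace formula its area is 16.00.

16.00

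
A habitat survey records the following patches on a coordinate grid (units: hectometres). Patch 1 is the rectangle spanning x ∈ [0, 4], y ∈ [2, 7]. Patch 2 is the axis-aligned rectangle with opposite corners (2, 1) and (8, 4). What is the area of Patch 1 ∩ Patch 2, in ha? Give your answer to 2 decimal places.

|Patch 1∩Patch 2|: x∈[2,4], y∈[2,4] → 2·2 = 4.

4.00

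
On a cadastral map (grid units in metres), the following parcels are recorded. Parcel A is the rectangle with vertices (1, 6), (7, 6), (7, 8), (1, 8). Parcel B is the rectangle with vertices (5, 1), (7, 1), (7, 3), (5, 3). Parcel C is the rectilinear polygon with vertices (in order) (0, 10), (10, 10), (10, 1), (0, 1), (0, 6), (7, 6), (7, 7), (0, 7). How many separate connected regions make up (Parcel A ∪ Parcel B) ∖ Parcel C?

1

(Parcel A ∪ Parcel B) ∖ Parcel C is a single connected region.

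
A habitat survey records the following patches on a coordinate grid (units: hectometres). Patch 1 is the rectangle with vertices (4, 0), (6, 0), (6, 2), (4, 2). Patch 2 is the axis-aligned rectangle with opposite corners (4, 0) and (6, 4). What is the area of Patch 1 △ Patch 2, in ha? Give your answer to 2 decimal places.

4.00

|Patch 1∩Patch 2|: x∈[4,6], y∈[0,2] → 2·2 = 4.
|Patch 1 △ Patch 2| = |Patch 1| + |Patch 2| − 2·|Patch 1∩Patch 2| = 4 + 8 − 8 = 4.00.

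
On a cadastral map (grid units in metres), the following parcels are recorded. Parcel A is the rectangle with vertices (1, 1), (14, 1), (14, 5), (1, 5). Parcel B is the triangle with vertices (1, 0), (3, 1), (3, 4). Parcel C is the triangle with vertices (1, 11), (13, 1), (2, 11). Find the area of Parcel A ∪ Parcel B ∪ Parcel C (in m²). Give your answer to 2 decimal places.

56.95

By inclusion–exclusion:
Individual areas: |Parcel A| = 52, |Parcel B| = 3, |Parcel C| = 5.
|Parcel A∩Parcel B| = 2.25.
|Parcel A∩Parcel C| = 0.8.
|Parcel B∩Parcel C| = 0.
|Parcel A∩Parcel B∩Parcel C| = 0.
|Parcel A ∪ Parcel B ∪ Parcel C| = 60 − 3.05 + 0 = 56.95.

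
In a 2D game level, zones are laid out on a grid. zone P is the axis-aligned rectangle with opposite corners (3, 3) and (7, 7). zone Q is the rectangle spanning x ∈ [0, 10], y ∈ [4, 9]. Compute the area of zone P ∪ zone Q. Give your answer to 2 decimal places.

54.00

By inclusion–exclusion:
Individual areas: |zone P| = 16, |zone Q| = 50.
|zone P∩zone Q|: x∈[3,7], y∈[4,7] → 4·3 = 12.
|zone P ∪ zone Q| = 66 − 12 = 54.00.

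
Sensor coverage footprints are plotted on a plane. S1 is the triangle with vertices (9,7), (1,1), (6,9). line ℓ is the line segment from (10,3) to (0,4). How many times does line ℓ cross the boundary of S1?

The segment meets the boundary at (2.706,3.729), (4.412,3.559).

2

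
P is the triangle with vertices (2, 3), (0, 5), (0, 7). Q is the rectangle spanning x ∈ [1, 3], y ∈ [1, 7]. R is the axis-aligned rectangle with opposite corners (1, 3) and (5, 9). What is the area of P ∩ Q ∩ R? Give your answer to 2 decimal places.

The intersection is the polygon with vertices (1,5), (2,3), (1,4).
By the shoelace formula its area is 0.50.

0.50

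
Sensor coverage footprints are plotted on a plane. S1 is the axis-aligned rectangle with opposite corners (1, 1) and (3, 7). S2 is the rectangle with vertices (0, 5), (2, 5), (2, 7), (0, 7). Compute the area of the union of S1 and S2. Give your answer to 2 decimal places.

14.00

By inclusion–exclusion:
Individual areas: |S1| = 12, |S2| = 4.
|S1∩S2|: x∈[1,2], y∈[5,7] → 1·2 = 2.
|S1 ∪ S2| = 16 − 2 = 14.00.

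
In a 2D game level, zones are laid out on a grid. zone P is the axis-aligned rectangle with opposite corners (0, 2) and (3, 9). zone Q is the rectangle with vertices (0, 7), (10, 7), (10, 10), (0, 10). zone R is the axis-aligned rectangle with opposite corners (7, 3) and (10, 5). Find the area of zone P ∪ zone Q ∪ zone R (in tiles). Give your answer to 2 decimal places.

51.00

By inclusion–exclusion:
Individual areas: |zone P| = 21, |zone Q| = 30, |zone R| = 6.
|zone P∩zone Q|: x∈[0,3], y∈[7,9] → 3·2 = 6.
|zone P∩zone R| = 0 (no overlap).
|zone Q∩zone R| = 0 (no overlap).
|zone P∩zone Q∩zone R| = 0.
|zone P ∪ zone Q ∪ zone R| = 57 − 6 + 0 = 51.00.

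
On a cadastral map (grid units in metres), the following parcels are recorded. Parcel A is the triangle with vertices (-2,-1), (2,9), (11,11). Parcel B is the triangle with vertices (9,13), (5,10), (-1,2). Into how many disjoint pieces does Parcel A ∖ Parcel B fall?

Parcel A ∖ Parcel B splits into 2 disjoint pieces (area 28.3126, area 7.9071).

2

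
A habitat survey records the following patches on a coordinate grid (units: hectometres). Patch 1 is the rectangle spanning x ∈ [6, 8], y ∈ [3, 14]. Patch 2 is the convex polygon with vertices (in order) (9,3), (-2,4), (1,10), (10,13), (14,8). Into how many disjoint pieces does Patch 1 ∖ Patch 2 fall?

2

Patch 1 ∖ Patch 2 splits into 2 disjoint pieces (area 0.3636, area 4).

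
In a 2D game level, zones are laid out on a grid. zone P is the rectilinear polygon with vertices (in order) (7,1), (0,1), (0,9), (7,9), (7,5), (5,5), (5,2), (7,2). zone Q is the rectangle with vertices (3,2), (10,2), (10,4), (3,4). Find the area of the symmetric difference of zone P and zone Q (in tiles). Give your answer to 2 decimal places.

|zone P| = 50, |zone Q| = 14, |zone P∩zone Q| = 4.
|zone P △ zone Q| = |zone P| + |zone Q| − 2·|zone P∩zone Q| = 50 + 14 − 8 = 56.00.

56.00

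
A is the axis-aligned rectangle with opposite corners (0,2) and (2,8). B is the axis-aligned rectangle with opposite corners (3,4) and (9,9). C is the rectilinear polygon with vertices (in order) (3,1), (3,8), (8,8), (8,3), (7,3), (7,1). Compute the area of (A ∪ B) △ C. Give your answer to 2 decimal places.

|A ∪ B| = 42.
|(A ∪ B) ∩ C| = 20.
|(A ∪ B) △ C| = 42 + 33 − 40 = 35.00.

35.00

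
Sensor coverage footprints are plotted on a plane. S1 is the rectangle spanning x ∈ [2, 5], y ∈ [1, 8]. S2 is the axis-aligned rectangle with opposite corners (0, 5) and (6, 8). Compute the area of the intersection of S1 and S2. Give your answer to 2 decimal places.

|S1∩S2|: x∈[2,5], y∈[5,8] → 3·3 = 9.

9.00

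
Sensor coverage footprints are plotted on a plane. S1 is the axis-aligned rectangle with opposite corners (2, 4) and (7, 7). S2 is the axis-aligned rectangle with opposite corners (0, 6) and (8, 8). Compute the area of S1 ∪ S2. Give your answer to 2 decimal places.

26.00

By inclusion–exclusion:
Individual areas: |S1| = 15, |S2| = 16.
|S1∩S2|: x∈[2,7], y∈[6,7] → 5·1 = 5.
|S1 ∪ S2| = 31 − 5 = 26.00.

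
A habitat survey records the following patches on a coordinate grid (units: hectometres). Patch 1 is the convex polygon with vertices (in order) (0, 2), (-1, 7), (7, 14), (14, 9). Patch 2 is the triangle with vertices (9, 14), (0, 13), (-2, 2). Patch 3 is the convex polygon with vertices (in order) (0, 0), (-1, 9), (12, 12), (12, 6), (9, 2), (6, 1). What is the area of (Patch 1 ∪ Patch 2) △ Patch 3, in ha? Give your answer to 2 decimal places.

|Patch 1 ∪ Patch 2| = 107.1345.
|(Patch 1 ∪ Patch 2) ∩ Patch 3| = 70.0819.
|(Patch 1 ∪ Patch 2) △ Patch 3| = 107.1345 + 112.5 − 140.1637 = 79.47.

79.47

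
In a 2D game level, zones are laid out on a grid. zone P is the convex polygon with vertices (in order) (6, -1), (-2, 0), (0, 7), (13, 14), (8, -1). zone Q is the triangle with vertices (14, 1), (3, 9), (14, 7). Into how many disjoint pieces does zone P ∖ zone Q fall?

2

zone P ∖ zone Q splits into 2 disjoint pieces (area 77.7061, area 24.9653).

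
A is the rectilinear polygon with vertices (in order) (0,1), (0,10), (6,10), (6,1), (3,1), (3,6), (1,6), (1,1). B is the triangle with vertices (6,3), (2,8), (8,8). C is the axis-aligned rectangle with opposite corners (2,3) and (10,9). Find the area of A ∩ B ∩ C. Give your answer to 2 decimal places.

10.00

The intersection is the polygon with vertices (2,8), (6,8), (6,3).
By the shoelace formula its area is 10.00.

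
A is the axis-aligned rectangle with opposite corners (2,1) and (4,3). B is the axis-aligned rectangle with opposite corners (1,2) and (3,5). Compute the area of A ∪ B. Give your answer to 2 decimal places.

9.00

By inclusion–exclusion:
Individual areas: |A| = 4, |B| = 6.
|A∩B|: x∈[2,3], y∈[2,3] → 1·1 = 1.
|A ∪ B| = 10 − 1 = 9.00.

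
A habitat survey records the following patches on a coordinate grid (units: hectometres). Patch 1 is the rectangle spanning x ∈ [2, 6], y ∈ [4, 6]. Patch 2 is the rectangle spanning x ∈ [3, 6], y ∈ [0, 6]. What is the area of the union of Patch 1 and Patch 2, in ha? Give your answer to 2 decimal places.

20.00

By inclusion–exclusion:
Individual areas: |Patch 1| = 8, |Patch 2| = 18.
|Patch 1∩Patch 2|: x∈[3,6], y∈[4,6] → 3·2 = 6.
|Patch 1 ∪ Patch 2| = 26 − 6 = 20.00.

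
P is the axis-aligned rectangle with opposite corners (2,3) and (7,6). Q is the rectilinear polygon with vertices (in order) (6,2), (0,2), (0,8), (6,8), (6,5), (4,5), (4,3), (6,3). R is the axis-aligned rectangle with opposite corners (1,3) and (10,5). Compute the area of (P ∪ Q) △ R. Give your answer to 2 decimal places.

|P ∪ Q| = 39.
|(P ∪ Q) ∩ R| = 12.
|(P ∪ Q) △ R| = 39 + 18 − 24 = 33.00.

33.00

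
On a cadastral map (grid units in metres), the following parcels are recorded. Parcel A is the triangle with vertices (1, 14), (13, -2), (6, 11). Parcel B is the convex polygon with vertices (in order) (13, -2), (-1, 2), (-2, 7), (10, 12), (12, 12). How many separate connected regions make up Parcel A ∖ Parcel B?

1

Parcel A ∖ Parcel B is a single connected region.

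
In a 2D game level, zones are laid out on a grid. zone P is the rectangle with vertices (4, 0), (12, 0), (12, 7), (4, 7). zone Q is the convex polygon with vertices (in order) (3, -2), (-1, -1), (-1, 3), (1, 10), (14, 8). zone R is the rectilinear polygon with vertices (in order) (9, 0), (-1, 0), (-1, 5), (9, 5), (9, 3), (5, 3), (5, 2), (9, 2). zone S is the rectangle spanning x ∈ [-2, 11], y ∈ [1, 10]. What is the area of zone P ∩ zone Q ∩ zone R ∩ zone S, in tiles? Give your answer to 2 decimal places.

13.74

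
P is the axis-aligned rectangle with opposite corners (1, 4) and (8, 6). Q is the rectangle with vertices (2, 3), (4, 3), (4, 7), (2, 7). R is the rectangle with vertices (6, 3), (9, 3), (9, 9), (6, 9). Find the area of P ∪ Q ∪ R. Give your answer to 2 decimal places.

By inclusion–exclusion:
Individual areas: |P| = 14, |Q| = 8, |R| = 18.
|P∩Q|: x∈[2,4], y∈[4,6] → 2·2 = 4.
|P∩R|: x∈[6,8], y∈[4,6] → 2·2 = 4.
|Q∩R| = 0 (no overlap).
|P∩Q∩R| = 0.
|P ∪ Q ∪ R| = 40 − 8 + 0 = 32.00.

32.00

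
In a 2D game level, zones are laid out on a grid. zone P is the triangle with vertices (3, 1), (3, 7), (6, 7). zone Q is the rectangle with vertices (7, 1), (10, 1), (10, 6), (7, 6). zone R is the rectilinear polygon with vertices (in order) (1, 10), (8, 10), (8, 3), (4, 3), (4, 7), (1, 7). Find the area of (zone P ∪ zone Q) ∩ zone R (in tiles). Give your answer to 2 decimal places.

7.00

|zone P ∪ zone Q| = 24.
|(zone P ∪ zone Q) ∩ zone R| = 7.00.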